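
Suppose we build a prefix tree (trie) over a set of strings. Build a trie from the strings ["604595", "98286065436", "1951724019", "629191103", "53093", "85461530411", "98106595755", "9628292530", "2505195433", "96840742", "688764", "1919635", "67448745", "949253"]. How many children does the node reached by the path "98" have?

Follow the path "98" to its node, then look at its outgoing edges.
Distinct next characters after "98": 1, 2.
That node has 2 child edges.

2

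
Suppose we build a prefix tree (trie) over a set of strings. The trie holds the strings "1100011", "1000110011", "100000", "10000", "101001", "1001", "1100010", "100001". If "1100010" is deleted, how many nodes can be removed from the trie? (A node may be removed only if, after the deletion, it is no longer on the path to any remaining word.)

A node on "1100010"'s path can go only if nothing else ends at it or branches off below it.
The suffix "0" (1 node) is used only by "1100010"; the node for "110001" still has the child "1", so pruning stops there.
Nodes removed: 1

1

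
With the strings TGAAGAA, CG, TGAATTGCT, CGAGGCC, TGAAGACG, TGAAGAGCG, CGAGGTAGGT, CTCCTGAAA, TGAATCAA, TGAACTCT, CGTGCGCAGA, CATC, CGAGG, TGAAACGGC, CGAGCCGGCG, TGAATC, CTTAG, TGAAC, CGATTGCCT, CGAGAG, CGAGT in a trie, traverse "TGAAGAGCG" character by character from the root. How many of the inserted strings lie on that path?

Traverse "TGAAGAGCG" character by character; count nodes along the way that are marked as word ends.
Prefixes of the query that are stored words: "TGAAGAGCG"
Count: 1

1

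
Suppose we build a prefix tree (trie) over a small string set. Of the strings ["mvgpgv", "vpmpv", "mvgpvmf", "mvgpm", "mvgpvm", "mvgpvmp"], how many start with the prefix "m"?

Traverse to the node for "m", then collect every word in that subtree.
Matches: "mvgpgv", "mvgpm", "mvgpvm", "mvgpvmf", "mvgpvmp"
Count: 5

5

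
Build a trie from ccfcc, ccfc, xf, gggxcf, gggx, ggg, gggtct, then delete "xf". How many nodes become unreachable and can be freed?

After clearing the end-marker at "xf", prune upward until reaching a node still needed by another word.
No other word shares any prefix with "xf", so all 2 of its nodes go.
Nodes removed: 2

2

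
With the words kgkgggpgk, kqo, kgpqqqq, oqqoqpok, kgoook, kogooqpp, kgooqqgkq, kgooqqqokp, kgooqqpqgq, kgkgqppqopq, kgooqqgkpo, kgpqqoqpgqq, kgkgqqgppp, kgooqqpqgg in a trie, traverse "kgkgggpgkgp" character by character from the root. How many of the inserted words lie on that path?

1

Traverse "kgkgggpgkgp" character by character; count nodes along the way that are marked as word ends.
Prefixes of the query that are stored words: "kgkgggpgk"
Count: 1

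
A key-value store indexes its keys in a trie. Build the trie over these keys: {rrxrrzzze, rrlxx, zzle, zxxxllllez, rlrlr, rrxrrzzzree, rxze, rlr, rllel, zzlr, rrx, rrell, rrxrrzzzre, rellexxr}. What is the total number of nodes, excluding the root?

49

Count nodes per top-level branch (shared prefixes stored once):
  'r'-branch (rellexxr, rllel, rlr, rlrlr, rrell, rrlxx, rrx, rrxrrzzze, rrxrrzzzre, rrxrrzzzree, rxze): 35 nodes
  'z'-branch (zxxxllllez, zzle, zzlr): 14 nodes
Sum: 49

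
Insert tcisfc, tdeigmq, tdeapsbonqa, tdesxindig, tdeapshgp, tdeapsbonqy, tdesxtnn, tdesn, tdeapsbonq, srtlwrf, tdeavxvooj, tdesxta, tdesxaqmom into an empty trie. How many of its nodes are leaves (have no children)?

12

Leaves are exactly the stored words that no other stored word extends.
Those words: "srtlwrf", "tcisfc", "tdeapsbonqa", "tdeapsbonqy", "tdeapshgp", "tdeavxvooj", "tdeigmq", "tdesn", "tdesxaqmom", "tdesxindig", "tdesxta", "tdesxtnn"
Leaf count: 12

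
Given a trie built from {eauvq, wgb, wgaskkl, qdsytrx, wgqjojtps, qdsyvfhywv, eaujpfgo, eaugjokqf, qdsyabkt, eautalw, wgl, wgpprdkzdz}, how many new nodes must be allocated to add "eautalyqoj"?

4

"eautal" is already a path in the trie; the remaining "yqoj" must be added.
Each of the 4 remaining characters creates one node.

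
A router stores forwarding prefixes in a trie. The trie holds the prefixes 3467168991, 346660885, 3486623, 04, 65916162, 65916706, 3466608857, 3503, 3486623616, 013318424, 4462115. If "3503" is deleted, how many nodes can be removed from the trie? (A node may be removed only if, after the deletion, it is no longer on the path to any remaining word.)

Walk "3503" from the leaf back toward the root, removing each node that no remaining word uses.
The suffix "503" (3 nodes) is used only by "3503"; the node for "3" still has the child "4", so pruning stops there.
Nodes removed: 3

3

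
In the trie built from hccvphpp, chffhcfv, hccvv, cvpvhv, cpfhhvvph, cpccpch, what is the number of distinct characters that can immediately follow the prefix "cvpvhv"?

0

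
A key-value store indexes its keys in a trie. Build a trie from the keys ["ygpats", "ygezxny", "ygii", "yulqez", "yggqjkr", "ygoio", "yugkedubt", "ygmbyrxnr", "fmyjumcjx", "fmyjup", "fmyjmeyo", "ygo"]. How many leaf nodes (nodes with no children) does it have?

11

Leaves are exactly the stored words that no other stored word extends.
Those words: "fmyjmeyo", "fmyjumcjx", "fmyjup", "ygezxny", "yggqjkr", "ygii", "ygmbyrxnr", "ygoio", "ygpats", "yugkedubt", "yulqez"
Leaf count: 11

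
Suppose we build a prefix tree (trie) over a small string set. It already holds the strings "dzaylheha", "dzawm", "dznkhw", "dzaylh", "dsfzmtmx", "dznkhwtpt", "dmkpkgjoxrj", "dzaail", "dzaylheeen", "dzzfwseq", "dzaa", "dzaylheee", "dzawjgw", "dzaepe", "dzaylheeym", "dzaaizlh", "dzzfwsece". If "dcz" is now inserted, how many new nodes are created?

"d" is already a path in the trie; the remaining "cz" must be added.
Each of the 2 remaining characters creates one node.

2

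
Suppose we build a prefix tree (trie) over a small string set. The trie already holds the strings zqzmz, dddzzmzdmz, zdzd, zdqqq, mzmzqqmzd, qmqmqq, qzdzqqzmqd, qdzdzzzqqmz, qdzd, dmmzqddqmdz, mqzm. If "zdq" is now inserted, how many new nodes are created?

0

Every character of "zdq" already lies on an existing path (it is a prefix of some stored word).
No new nodes are needed: 0.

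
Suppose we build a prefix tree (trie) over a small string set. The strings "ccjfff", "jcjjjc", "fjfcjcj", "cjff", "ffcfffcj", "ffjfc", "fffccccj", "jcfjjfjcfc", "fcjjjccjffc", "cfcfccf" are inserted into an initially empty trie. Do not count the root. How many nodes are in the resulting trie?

Count nodes per top-level branch (shared prefixes stored once):
  'c'-branch (ccjfff, cfcfccf, cjff): 15 nodes
  'f'-branch (fcjjjccjffc, ffcfffcj, fffccccj, ffjfc, fjfcjcj): 33 nodes
  'j'-branch (jcfjjfjcfc, jcjjjc): 14 nodes
Sum: 62

62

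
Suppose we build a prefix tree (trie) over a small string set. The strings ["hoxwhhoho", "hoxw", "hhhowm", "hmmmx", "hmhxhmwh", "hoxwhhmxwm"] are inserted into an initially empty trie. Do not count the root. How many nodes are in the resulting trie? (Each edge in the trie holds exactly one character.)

Insert word by word; a character creates a node only if that edge doesn't already exist:
  "hoxwhhoho" → 9 new (h, o, x, w, h, h, o, h, o)
  "hoxw" → prefix "hoxw" already present; 0 new (none)
  "hhhowm" → prefix "h" already present; 5 new (h, h, o, w, m)
  "hmmmx" → prefix "h" already present; 4 new (m, m, m, x)
  "hmhxhmwh" → prefix "hm" already present; 6 new (h, x, h, m, w, h)
  "hoxwhhmxwm" → prefix "hoxwhh" already present; 4 new (m, x, w, m)
Total nodes = 9 + 0 + 5 + 4 + 6 + 4 = 28

28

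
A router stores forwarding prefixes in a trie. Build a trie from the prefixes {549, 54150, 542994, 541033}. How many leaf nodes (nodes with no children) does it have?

4

A leaf is a node with no children — equivalently, the end of a word that is not a proper prefix of any other stored word.
Those words: "541033", "54150", "542994", "549"
Leaf count: 4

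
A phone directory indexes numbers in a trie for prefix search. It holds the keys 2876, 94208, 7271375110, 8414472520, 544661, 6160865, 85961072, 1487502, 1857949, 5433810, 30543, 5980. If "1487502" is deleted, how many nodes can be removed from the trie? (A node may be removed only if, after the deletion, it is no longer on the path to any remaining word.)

6

Walk "1487502" from the leaf back toward the root, removing each node that no remaining word uses.
The suffix "487502" (6 nodes) is used only by "1487502"; the node for "1" still has the child "8", so pruning stops there.
Nodes removed: 6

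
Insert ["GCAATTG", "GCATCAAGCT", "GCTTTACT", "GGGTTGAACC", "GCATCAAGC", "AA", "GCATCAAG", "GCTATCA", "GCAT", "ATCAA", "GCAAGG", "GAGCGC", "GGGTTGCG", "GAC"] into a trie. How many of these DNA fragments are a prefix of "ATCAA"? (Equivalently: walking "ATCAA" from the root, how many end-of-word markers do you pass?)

1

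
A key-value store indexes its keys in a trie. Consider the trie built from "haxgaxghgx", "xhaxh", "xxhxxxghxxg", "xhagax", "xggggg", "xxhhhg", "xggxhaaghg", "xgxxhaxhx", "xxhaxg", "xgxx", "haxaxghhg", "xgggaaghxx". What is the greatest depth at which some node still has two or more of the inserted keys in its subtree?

4

Equivalently: take the maximum, over all pairs, of their longest common prefix length.
e.g. "xgggaaghxx" and "xggggg" share the prefix "xggg" of length 4; no pair shares a longer one.
Longest shared-prefix length: 4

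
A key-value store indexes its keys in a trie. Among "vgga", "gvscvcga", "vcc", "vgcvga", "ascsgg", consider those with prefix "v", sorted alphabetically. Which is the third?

Filter for "v…" and sort: "vcc", "vgcvga", "vgga"
Position 3: vgga

vgga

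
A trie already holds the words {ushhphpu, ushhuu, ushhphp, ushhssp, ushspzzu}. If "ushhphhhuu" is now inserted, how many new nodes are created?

The longest prefix of "ushhphhhuu" already in the trie is "ushhph" (length 6).
Each of the 4 remaining characters creates one node.

4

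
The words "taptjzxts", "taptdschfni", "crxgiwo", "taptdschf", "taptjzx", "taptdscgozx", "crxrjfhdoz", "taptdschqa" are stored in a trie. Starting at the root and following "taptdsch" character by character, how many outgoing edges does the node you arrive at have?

Follow the path "taptdsch" to its node, then look at its outgoing edges.
Characters that immediately follow "taptdsch" among the stored strings: {f, q}.
That node has 2 child edges.

2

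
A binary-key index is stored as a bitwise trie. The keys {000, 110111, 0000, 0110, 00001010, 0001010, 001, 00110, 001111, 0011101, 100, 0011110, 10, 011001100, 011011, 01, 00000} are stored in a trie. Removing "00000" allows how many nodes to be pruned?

1

Walk "00000" from the leaf back toward the root, removing each node that no remaining word uses.
The suffix "0" (1 node) is used only by "00000"; the node for "0000" still has the child "1", so pruning stops there.
Nodes removed: 1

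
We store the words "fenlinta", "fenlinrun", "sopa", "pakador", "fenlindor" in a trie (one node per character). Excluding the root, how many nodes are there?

25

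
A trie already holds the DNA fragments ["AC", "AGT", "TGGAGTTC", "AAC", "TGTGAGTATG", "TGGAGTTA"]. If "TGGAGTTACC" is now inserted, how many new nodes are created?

"TGGAGTTA" is already a path in the trie; the remaining "CC" must be added.
Each of the 2 remaining characters creates one node.

2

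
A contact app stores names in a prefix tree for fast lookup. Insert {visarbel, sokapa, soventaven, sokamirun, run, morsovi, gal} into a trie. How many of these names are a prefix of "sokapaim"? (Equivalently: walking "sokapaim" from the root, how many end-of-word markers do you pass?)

1

Walk "sokapaim" from the root; an end-of-word marker is hit whenever a stored word is a prefix of "sokapaim".
Prefixes of the query that are stored words: "sokapa"
Count: 1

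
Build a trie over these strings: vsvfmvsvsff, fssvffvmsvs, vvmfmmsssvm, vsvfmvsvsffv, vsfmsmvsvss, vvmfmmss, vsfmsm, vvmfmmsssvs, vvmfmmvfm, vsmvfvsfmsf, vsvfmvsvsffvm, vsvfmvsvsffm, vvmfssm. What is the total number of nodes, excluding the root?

60

Insert word by word; a character creates a node only if that edge doesn't already exist:
  "vsvfmvsvsff" → 11 new (v, s, v, f, m, v, s, v, s, f, f)
  "fssvffvmsvs" → 11 new (f, s, s, v, f, f, v, m, s, v, s)
  "vvmfmmsssvm" → prefix "v" already present; 10 new (v, m, f, m, m, s, s, s, v, m)
  "vsvfmvsvsffv" → prefix "vsvfmvsvsff" already present; 1 new (v)
  "vsfmsmvsvss" → prefix "vs" already present; 9 new (f, m, s, m, v, s, v, s, s)
  "vvmfmmss" → prefix "vvmfmmss" already present; 0 new (none)
  "vsfmsm" → prefix "vsfmsm" already present; 0 new (none)
  "vvmfmmsssvs" → prefix "vvmfmmsssv" already present; 1 new (s)
  "vvmfmmvfm" → prefix "vvmfmm" already present; 3 new (v, f, m)
  "vsmvfvsfmsf" → prefix "vs" already present; 9 new (m, v, f, v, s, f, m, s, f)
  "vsvfmvsvsffvm" → prefix "vsvfmvsvsffv" already present; 1 new (m)
  "vsvfmvsvsffm" → prefix "vsvfmvsvsff" already present; 1 new (m)
  "vvmfssm" → prefix "vvmf" already present; 3 new (s, s, m)
Total nodes = 11 + 11 + 10 + 1 + 9 + 0 + 0 + 1 + 3 + 9 + 1 + 1 + 3 = 60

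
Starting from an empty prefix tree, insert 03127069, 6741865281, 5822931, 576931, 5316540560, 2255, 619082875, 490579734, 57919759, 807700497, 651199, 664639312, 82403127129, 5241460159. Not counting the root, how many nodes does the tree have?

107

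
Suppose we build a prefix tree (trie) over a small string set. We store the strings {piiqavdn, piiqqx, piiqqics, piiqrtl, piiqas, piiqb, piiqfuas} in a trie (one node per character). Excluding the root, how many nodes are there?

22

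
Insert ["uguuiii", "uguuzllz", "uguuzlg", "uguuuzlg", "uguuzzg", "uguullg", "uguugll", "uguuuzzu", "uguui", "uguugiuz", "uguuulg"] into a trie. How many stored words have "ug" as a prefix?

Walk to "ug"; the words in its subtree are exactly those with that prefix.
Matches: "uguugiuz", "uguugll", "uguui", "uguuiii", "uguullg", "uguuulg", "uguuuzlg", "uguuuzzu", "uguuzlg", "uguuzllz", "uguuzzg"
Count: 11

11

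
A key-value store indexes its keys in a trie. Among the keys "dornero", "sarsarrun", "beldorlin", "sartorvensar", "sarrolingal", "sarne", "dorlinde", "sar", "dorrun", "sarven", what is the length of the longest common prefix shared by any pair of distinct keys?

Equivalently: take the maximum, over all pairs, of their longest common prefix length.
"dorlinde" and "dornero" agree on "dor" (3 characters) before diverging; nothing deeper is shared.
Longest shared-prefix length: 3

3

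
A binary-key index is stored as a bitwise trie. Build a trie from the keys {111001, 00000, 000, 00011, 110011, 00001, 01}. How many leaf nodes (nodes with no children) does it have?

6

A leaf is a node with no children — equivalently, the end of a word that is not a proper prefix of any other stored word.
Those words: "00000", "00001", "00011", "01", "110011", "111001"
Leaf count: 6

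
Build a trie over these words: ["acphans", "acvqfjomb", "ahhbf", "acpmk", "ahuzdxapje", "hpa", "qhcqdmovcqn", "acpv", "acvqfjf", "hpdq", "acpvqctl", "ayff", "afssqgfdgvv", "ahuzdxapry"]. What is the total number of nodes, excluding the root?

65

Trace insertions, counting only characters that open a new branch:
  "acphans" → 7 new (a, c, p, h, a, n, s)
  "acvqfjomb" → prefix "ac" already present; 7 new (v, q, f, j, o, m, b)
  "ahhbf" → prefix "a" already present; 4 new (h, h, b, f)
  "acpmk" → prefix "acp" already present; 2 new (m, k)
  "ahuzdxapje" → prefix "ah" already present; 8 new (u, z, d, x, a, p, j, e)
  "hpa" → 3 new (h, p, a)
  "qhcqdmovcqn" → 11 new (q, h, c, q, d, m, o, v, c, q, n)
  "acpv" → prefix "acp" already present; 1 new (v)
  "acvqfjf" → prefix "acvqfj" already present; 1 new (f)
  "hpdq" → prefix "hp" already present; 2 new (d, q)
  "acpvqctl" → prefix "acpv" already present; 4 new (q, c, t, l)
  "ayff" → prefix "a" already present; 3 new (y, f, f)
  "afssqgfdgvv" → prefix "a" already present; 10 new (f, s, s, q, g, f, d, g, v, v)
  "ahuzdxapry" → prefix "ahuzdxap" already present; 2 new (r, y)
Total nodes = 7 + 7 + 4 + 2 + 8 + 3 + 11 + 1 + 1 + 2 + 4 + 3 + 10 + 2 = 65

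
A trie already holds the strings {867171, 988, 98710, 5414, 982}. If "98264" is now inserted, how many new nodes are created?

2

"982" is already a path in the trie; the remaining "64" must be added.
So 5 − 3 = 2 new nodes.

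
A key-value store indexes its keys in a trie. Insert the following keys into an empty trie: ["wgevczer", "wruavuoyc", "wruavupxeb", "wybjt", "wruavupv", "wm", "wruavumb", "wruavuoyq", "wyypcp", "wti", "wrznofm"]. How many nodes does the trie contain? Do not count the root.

Count nodes per top-level branch (shared prefixes stored once):
  'w'-branch (wgevczer, wm, wruavumb, wruavuoyc, wruavuoyq, wruavupv, wruavupxeb, wrznofm, wti, wybjt, wyypcp): 40 nodes
Sum: 40

40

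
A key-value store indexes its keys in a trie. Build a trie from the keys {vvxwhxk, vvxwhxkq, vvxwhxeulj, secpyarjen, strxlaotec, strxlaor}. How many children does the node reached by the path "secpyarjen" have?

0

Follow the path "secpyarjen" to its node, then look at its outgoing edges.
No stored string extends past "secpyarjen".
That node has 0 child edges.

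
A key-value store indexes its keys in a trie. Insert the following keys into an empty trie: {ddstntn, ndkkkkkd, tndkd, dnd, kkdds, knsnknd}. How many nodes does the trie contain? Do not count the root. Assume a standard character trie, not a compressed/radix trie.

Count nodes per top-level branch (shared prefixes stored once):
  'd'-branch (ddstntn, dnd): 9 nodes
  'k'-branch (kkdds, knsnknd): 11 nodes
  'n'-branch (ndkkkkkd): 8 nodes
  't'-branch (tndkd): 5 nodes
Sum: 33

33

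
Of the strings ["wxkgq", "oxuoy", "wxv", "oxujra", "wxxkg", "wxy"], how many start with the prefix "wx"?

Walk to "wx"; the words in its subtree are exactly those with that prefix.
Words under "wx": wxkgq, wxv, wxxkg, wxy
Count: 4

4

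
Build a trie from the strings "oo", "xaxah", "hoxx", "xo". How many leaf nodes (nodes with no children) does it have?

Leaves are exactly the stored words that no other stored word extends.
Those words: "hoxx", "oo", "xaxah", "xo"
Leaf count: 4

4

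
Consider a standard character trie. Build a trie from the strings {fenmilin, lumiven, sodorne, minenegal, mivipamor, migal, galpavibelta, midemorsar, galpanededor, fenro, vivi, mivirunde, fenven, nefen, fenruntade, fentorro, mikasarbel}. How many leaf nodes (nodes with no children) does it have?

17

A leaf is a node with no children — equivalently, the end of a word that is not a proper prefix of any other stored word.
Those words: "fenmilin", "fenro", "fenruntade", "fentorro", "fenven", "galpanededor", "galpavibelta", "lumiven", "midemorsar", "migal", "mikasarbel", "minenegal", "mivipamor", "mivirunde", "nefen", "sodorne", "vivi"
Leaf count: 17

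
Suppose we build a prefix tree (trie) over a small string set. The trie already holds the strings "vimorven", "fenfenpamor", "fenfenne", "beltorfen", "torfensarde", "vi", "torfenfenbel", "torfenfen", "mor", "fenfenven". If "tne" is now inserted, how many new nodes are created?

"t" is already a path in the trie; the remaining "ne" must be added.
So 3 − 1 = 2 new nodes.

2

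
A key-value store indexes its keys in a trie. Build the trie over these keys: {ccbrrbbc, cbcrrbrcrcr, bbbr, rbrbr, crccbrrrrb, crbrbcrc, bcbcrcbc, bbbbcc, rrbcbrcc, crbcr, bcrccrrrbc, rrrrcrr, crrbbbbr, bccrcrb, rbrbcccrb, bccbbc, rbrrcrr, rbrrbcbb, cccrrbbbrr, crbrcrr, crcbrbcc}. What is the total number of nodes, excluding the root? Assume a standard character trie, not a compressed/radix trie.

For each word, the new-node count is its length minus the longest prefix already in the trie:
  "ccbrrbbc" → 8 new (c, c, b, r, r, b, b, c)
  "cbcrrbrcrcr" → prefix "c" already present; 10 new (b, c, r, r, b, r, c, r, c, r)
  "bbbr" → 4 new (b, b, b, r)
  "rbrbr" → 5 new (r, b, r, b, r)
  "crccbrrrrb" → prefix "c" already present; 9 new (r, c, c, b, r, r, r, r, b)
  "crbrbcrc" → prefix "cr" already present; 6 new (b, r, b, c, r, c)
  "bcbcrcbc" → prefix "b" already present; 7 new (c, b, c, r, c, b, c)
  "bbbbcc" → prefix "bbb" already present; 3 new (b, c, c)
  "rrbcbrcc" → prefix "r" already present; 7 new (r, b, c, b, r, c, c)
  "crbcr" → prefix "crb" already present; 2 new (c, r)
  "bcrccrrrbc" → prefix "bc" already present; 8 new (r, c, c, r, r, r, b, c)
  "rrrrcrr" → prefix "rr" already present; 5 new (r, r, c, r, r)
  "crrbbbbr" → prefix "cr" already present; 6 new (r, b, b, b, b, r)
  "bccrcrb" → prefix "bc" already present; 5 new (c, r, c, r, b)
  "rbrbcccrb" → prefix "rbrb" already present; 5 new (c, c, c, r, b)
  "bccbbc" → prefix "bcc" already present; 3 new (b, b, c)
  "rbrrcrr" → prefix "rbr" already present; 4 new (r, c, r, r)
  "rbrrbcbb" → prefix "rbrr" already present; 4 new (b, c, b, b)
  "cccrrbbbrr" → prefix "cc" already present; 8 new (c, r, r, b, b, b, r, r)
  "crbrcrr" → prefix "crbr" already present; 3 new (c, r, r)
  "crcbrbcc" → prefix "crc" already present; 5 new (b, r, b, c, c)
Total nodes = 8 + 10 + 4 + 5 + 9 + 6 + 7 + 3 + 7 + 2 + 8 + 5 + 6 + 5 + 5 + 3 + 4 + 4 + 8 + 3 + 5 = 117

117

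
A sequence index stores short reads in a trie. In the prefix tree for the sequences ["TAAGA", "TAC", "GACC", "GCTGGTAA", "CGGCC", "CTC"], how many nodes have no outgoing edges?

A leaf is a node with no children — equivalently, the end of a word that is not a proper prefix of any other stored word.
Those words: "CGGCC", "CTC", "GACC", "GCTGGTAA", "TAAGA", "TAC"
Leaf count: 6

6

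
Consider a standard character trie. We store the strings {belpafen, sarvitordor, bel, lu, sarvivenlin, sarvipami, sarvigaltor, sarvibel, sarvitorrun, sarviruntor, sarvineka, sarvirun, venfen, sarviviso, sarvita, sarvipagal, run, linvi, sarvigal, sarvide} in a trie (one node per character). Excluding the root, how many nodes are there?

Trace insertions, counting only characters that open a new branch:
  "belpafen" → 8 new (b, e, l, p, a, f, e, n)
  "sarvitordor" → 11 new (s, a, r, v, i, t, o, r, d, o, r)
  "bel" → prefix "bel" already present; 0 new (none)
  "lu" → 2 new (l, u)
  "sarvivenlin" → prefix "sarvi" already present; 6 new (v, e, n, l, i, n)
  "sarvipami" → prefix "sarvi" already present; 4 new (p, a, m, i)
  "sarvigaltor" → prefix "sarvi" already present; 6 new (g, a, l, t, o, r)
  "sarvibel" → prefix "sarvi" already present; 3 new (b, e, l)
  "sarvitorrun" → prefix "sarvitor" already present; 3 new (r, u, n)
  "sarviruntor" → prefix "sarvi" already present; 6 new (r, u, n, t, o, r)
  "sarvineka" → prefix "sarvi" already present; 4 new (n, e, k, a)
  "sarvirun" → prefix "sarvirun" already present; 0 new (none)
  "venfen" → 6 new (v, e, n, f, e, n)
  "sarviviso" → prefix "sarviv" already present; 3 new (i, s, o)
  "sarvita" → prefix "sarvit" already present; 1 new (a)
  "sarvipagal" → prefix "sarvipa" already present; 3 new (g, a, l)
  "run" → 3 new (r, u, n)
  "linvi" → prefix "l" already present; 4 new (i, n, v, i)
  "sarvigal" → prefix "sarvigal" already present; 0 new (none)
  "sarvide" → prefix "sarvi" already present; 2 new (d, e)
Total nodes = 8 + 11 + 0 + 2 + 6 + 4 + 6 + 3 + 3 + 6 + 4 + 0 + 6 + 3 + 1 + 3 + 3 + 4 + 0 + 2 = 75

75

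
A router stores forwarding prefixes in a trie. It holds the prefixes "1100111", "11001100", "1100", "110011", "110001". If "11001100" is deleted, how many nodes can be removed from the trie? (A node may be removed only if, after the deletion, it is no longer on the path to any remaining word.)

A node on "11001100"'s path can go only if nothing else ends at it or branches off below it.
The suffix "00" (2 nodes) is used only by "11001100"; the node for "110011" still has the child "1", so pruning stops there.
Nodes removed: 2

2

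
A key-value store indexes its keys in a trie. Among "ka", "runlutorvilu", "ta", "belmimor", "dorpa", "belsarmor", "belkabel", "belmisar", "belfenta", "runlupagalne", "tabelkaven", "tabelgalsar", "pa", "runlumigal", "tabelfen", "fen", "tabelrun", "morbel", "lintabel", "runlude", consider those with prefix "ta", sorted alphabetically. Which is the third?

Filter for "ta…" and sort: "ta", "tabelfen", "tabelgalsar", "tabelkaven", "tabelrun"
Position 3: tabelgalsar

tabelgalsar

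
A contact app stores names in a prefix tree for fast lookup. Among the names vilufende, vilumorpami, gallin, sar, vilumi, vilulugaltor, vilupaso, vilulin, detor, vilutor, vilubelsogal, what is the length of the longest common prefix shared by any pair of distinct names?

5

Equivalently: take the maximum, over all pairs, of their longest common prefix length.
"vilulin" and "vilulugaltor" agree on "vilul" (5 characters) before diverging; nothing deeper is shared.
Longest shared-prefix length: 5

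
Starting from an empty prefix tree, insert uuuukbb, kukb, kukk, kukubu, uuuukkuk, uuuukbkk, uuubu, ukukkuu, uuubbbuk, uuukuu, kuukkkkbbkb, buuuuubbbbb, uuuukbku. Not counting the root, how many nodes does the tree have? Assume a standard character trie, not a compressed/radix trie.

56

Insert word by word; a character creates a node only if that edge doesn't already exist:
  "uuuukbb" → 7 new (u, u, u, u, k, b, b)
  "kukb" → 4 new (k, u, k, b)
  "kukk" → prefix "kuk" already present; 1 new (k)
  "kukubu" → prefix "kuk" already present; 3 new (u, b, u)
  "uuuukkuk" → prefix "uuuuk" already present; 3 new (k, u, k)
  "uuuukbkk" → prefix "uuuukb" already present; 2 new (k, k)
  "uuubu" → prefix "uuu" already present; 2 new (b, u)
  "ukukkuu" → prefix "u" already present; 6 new (k, u, k, k, u, u)
  "uuubbbuk" → prefix "uuub" already present; 4 new (b, b, u, k)
  "uuukuu" → prefix "uuu" already present; 3 new (k, u, u)
  "kuukkkkbbkb" → prefix "ku" already present; 9 new (u, k, k, k, k, b, b, k, b)
  "buuuuubbbbb" → 11 new (b, u, u, u, u, u, b, b, b, b, b)
  "uuuukbku" → prefix "uuuukbk" already present; 1 new (u)
Total nodes = 7 + 4 + 1 + 3 + 3 + 2 + 2 + 6 + 4 + 3 + 9 + 11 + 1 = 56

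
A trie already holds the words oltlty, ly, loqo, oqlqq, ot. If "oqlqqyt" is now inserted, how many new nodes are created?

2

The longest prefix of "oqlqqyt" already in the trie is "oqlqq" (length 5).
New nodes needed: |"oqlqqyt"| − 5 = 7 − 5 = 2.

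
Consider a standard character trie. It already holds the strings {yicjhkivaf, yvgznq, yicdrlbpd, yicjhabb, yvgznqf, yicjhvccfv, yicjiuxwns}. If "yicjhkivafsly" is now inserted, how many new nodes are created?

3

The longest prefix of "yicjhkivafsly" already in the trie is "yicjhkivaf" (length 10).
So 13 − 10 = 3 new nodes.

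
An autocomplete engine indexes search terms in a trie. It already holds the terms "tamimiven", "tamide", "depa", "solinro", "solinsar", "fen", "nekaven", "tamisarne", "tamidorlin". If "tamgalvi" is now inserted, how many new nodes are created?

The longest prefix of "tamgalvi" already in the trie is "tam" (length 3).
New nodes needed: |"tamgalvi"| − 3 = 8 − 3 = 5.

5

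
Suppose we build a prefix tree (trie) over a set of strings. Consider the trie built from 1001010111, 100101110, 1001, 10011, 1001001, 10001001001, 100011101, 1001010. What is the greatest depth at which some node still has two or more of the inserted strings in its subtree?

The deepest shared node is where two words last agree before diverging.
"1001010" and "1001010111" agree on "1001010" (7 characters) before diverging; nothing deeper is shared.
Longest shared-prefix length: 7

7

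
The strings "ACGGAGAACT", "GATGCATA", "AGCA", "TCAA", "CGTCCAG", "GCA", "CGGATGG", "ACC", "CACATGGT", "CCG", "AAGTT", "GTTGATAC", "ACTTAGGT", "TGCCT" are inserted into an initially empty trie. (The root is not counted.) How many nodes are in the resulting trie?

70

Count nodes per top-level branch (shared prefixes stored once):
  'A'-branch (AAGTT, ACC, ACGGAGAACT, ACTTAGGT, AGCA): 24 nodes
  'C'-branch (CACATGGT, CCG, CGGATGG, CGTCCAG): 21 nodes
  'G'-branch (GATGCATA, GCA, GTTGATAC): 17 nodes
  'T'-branch (TCAA, TGCCT): 8 nodes
Sum: 70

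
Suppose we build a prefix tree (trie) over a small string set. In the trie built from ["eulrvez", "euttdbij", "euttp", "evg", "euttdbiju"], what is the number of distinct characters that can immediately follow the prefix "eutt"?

The children of the "eutt" node are the distinct next characters among strings starting with "eutt".
Characters that immediately follow "eutt" among the stored strings: {d, p}.
That node has 2 child edges.

2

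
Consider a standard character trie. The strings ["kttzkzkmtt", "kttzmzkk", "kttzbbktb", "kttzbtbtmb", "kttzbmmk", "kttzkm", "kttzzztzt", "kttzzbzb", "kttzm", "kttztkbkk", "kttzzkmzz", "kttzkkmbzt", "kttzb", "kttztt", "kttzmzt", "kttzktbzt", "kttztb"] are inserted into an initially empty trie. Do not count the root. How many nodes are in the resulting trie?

Trace insertions, counting only characters that open a new branch:
  "kttzkzkmtt" → 10 new (k, t, t, z, k, z, k, m, t, t)
  "kttzmzkk" → prefix "kttz" already present; 4 new (m, z, k, k)
  "kttzbbktb" → prefix "kttz" already present; 5 new (b, b, k, t, b)
  "kttzbtbtmb" → prefix "kttzb" already present; 5 new (t, b, t, m, b)
  "kttzbmmk" → prefix "kttzb" already present; 3 new (m, m, k)
  "kttzkm" → prefix "kttzk" already present; 1 new (m)
  "kttzzztzt" → prefix "kttz" already present; 5 new (z, z, t, z, t)
  "kttzzbzb" → prefix "kttzz" already present; 3 new (b, z, b)
  "kttzm" → prefix "kttzm" already present; 0 new (none)
  "kttztkbkk" → prefix "kttz" already present; 5 new (t, k, b, k, k)
  "kttzzkmzz" → prefix "kttzz" already present; 4 new (k, m, z, z)
  "kttzkkmbzt" → prefix "kttzk" already present; 5 new (k, m, b, z, t)
  "kttzb" → prefix "kttzb" already present; 0 new (none)
  "kttztt" → prefix "kttzt" already present; 1 new (t)
  "kttzmzt" → prefix "kttzmz" already present; 1 new (t)
  "kttzktbzt" → prefix "kttzk" already present; 4 new (t, b, z, t)
  "kttztb" → prefix "kttzt" already present; 1 new (b)
Total nodes = 10 + 4 + 5 + 5 + 3 + 1 + 5 + 3 + 0 + 5 + 4 + 5 + 0 + 1 + 1 + 4 + 1 = 57

57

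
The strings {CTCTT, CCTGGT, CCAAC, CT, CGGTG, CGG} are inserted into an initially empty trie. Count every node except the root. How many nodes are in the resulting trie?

Trie structure (* marks end of a word):
(root)
└─ C
   ├─ C
   │  ├─ A
   │  │  └─ A
   │  │     └─ C *
   │  └─ T
   │     └─ G
   │        └─ G
   │           └─ T *
   ├─ G
   │  └─ G *
   │     └─ T
   │        └─ G *
   └─ T *
      └─ C
         └─ T
            └─ T *
Counting every labelled node above: 17.

17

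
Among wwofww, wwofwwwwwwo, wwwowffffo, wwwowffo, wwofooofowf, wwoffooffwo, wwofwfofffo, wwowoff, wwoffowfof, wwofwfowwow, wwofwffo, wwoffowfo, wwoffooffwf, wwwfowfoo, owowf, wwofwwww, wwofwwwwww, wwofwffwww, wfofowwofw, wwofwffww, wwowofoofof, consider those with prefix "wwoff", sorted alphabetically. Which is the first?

Filter for "wwoff…" and sort: "wwoffooffwf", "wwoffooffwo", "wwoffowfo", "wwoffowfof"
Position 1: wwoffooffwf

wwoffooffwf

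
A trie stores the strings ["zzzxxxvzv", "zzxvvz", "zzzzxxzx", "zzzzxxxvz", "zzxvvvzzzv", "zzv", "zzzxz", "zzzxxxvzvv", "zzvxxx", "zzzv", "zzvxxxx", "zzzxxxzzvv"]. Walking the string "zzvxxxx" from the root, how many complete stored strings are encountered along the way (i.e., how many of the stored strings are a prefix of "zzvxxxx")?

3

Check each prefix of "zzvxxxx" against the stored set — each match is an end-marker on the path.
Prefixes of the query that are stored words: "zzv", "zzvxxx", "zzvxxxx"
Count: 3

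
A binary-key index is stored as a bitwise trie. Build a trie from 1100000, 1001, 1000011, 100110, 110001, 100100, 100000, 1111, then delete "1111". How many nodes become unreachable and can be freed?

2

A node on "1111"'s path can go only if nothing else ends at it or branches off below it.
The suffix "11" (2 nodes) is used only by "1111"; the node for "11" still has the child "0", so pruning stops there.
Nodes removed: 2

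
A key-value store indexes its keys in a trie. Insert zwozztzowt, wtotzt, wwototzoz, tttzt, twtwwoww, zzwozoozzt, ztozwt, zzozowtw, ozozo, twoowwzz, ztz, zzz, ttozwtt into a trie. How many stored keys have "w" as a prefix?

2

Walk to "w"; the words in its subtree are exactly those with that prefix.
Matches: "wtotzt", "wwototzoz"
Count: 2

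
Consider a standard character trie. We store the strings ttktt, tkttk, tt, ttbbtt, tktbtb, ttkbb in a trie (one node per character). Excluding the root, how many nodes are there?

Trie structure (* marks end of a word):
(root)
└─ t
   ├─ k
   │  └─ t
   │     ├─ b
   │     │  └─ t
   │     │     └─ b *
   │     └─ t
   │        └─ k *
   └─ t *
      ├─ b
      │  └─ b
      │     └─ t
      │        └─ t *
      └─ k
         ├─ b
         │  └─ b *
         └─ t
            └─ t *
Counting every labelled node above: 18.

18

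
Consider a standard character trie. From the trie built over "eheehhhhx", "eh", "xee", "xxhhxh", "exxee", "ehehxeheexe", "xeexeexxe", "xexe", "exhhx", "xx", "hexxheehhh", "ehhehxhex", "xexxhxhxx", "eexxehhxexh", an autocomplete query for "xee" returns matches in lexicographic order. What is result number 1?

xee

Words with prefix "xee", in lexicographic order: "xee", "xeexeexxe"
Position 1: xee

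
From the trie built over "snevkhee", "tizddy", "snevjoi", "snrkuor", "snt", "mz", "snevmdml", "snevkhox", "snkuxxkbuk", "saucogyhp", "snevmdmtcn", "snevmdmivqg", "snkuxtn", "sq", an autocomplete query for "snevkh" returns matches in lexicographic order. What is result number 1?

DFS of the "snevkh" subtree visits, in order: "snevkhee", "snevkhox"
Position 1: snevkhee

snevkhee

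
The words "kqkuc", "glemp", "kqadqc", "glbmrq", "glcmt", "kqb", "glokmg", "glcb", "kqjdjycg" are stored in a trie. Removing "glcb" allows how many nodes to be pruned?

1

Walk "glcb" from the leaf back toward the root, removing each node that no remaining word uses.
The suffix "b" (1 node) is used only by "glcb"; the node for "glc" still has the child "m", so pruning stops there.
Nodes removed: 1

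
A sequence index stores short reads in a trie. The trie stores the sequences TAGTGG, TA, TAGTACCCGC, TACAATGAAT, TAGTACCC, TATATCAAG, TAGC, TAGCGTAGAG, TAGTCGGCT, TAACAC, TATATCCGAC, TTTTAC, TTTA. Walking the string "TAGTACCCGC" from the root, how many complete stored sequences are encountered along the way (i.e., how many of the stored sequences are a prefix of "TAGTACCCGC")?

Traverse "TAGTACCCGC" character by character; count nodes along the way that are marked as word ends.
Prefixes of the query that are stored words: "TA", "TAGTACCC", "TAGTACCCGC"
Count: 3

3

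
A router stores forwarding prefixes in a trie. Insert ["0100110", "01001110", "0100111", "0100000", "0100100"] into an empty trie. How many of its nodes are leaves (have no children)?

4

Leaves are exactly the stored words that no other stored word extends.
Those words: "0100000", "0100100", "0100110", "01001110"
Leaf count: 4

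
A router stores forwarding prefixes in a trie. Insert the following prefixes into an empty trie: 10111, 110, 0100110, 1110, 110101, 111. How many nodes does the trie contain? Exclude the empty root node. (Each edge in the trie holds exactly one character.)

19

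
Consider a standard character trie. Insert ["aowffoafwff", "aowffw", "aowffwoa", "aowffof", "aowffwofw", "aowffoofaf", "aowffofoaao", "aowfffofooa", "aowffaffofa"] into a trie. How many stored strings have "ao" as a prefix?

9

Traverse to the node for "ao", then collect every word in that subtree.
Matches: "aowffaffofa", "aowfffofooa", "aowffoafwff", "aowffof", "aowffofoaao", "aowffoofaf", "aowffw", "aowffwoa", "aowffwofw"
Count: 9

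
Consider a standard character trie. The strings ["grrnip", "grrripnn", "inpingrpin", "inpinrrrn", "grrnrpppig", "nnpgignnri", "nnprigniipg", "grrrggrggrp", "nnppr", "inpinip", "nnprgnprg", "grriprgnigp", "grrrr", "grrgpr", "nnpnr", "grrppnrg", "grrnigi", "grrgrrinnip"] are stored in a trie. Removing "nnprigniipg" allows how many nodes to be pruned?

7

After clearing the end-marker at "nnprigniipg", prune upward until reaching a node still needed by another word.
The suffix "igniipg" (7 nodes) is used only by "nnprigniipg"; the node for "nnpr" still has the child "g", so pruning stops there.
Nodes removed: 7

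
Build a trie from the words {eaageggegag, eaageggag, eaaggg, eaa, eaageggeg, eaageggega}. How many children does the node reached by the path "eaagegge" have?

Follow the path "eaagegge" to its node, then look at its outgoing edges.
Characters that immediately follow "eaagegge" among the stored strings: {g}.
That node has 1 child edge.

1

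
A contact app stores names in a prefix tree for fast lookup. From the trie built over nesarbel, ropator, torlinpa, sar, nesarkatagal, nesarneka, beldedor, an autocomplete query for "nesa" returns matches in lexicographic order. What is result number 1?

Filter for "nesa…" and sort: "nesarbel", "nesarkatagal", "nesarneka"
The 1st is nesarbel.

nesarbel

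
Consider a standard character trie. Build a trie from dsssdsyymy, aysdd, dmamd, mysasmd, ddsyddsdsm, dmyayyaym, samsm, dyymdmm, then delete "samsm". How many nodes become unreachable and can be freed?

After clearing the end-marker at "samsm", prune upward until reaching a node still needed by another word.
No other word shares any prefix with "samsm", so all 5 of its nodes go.
Nodes removed: 5

5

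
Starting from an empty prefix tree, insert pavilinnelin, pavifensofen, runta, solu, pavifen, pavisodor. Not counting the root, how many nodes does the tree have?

34

For each word, the new-node count is its length minus the longest prefix already in the trie:
  "pavilinnelin" → 12 new (p, a, v, i, l, i, n, n, e, l, i, n)
  "pavifensofen" → prefix "pavi" already present; 8 new (f, e, n, s, o, f, e, n)
  "runta" → 5 new (r, u, n, t, a)
  "solu" → 4 new (s, o, l, u)
  "pavifen" → prefix "pavifen" already present; 0 new (none)
  "pavisodor" → prefix "pavi" already present; 5 new (s, o, d, o, r)
Total nodes = 12 + 8 + 5 + 4 + 0 + 5 = 34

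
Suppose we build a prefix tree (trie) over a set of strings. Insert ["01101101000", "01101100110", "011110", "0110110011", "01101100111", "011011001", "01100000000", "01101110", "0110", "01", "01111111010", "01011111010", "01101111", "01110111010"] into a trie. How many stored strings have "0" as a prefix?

14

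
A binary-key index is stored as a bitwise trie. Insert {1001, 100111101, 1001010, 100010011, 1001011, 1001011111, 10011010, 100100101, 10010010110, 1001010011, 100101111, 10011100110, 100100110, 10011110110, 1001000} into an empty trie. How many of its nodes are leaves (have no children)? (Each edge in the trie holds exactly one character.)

9

A leaf is a node with no children — equivalently, the end of a word that is not a proper prefix of any other stored word.
Those words: "100010011", "1001000", "10010010110", "100100110", "1001010011", "1001011111", "10011010", "10011100110", "10011110110"
Leaf count: 9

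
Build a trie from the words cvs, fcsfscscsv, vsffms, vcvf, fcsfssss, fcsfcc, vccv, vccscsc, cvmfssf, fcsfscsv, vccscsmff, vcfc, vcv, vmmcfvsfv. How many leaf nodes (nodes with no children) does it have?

A leaf is a node with no children — equivalently, the end of a word that is not a proper prefix of any other stored word.
Those words: "cvmfssf", "cvs", "fcsfcc", "fcsfscscsv", "fcsfscsv", "fcsfssss", "vccscsc", "vccscsmff", "vccv", "vcfc", "vcvf", "vmmcfvsfv", "vsffms"
Leaf count: 13

13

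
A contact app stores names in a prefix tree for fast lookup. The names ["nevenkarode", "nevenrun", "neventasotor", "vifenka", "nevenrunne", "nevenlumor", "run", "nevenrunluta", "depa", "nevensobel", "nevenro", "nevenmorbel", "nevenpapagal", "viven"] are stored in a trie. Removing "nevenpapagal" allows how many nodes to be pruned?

7

After clearing the end-marker at "nevenpapagal", prune upward until reaching a node still needed by another word.
The suffix "papagal" (7 nodes) is used only by "nevenpapagal"; the node for "neven" still has the child "k", so pruning stops there.
Nodes removed: 7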